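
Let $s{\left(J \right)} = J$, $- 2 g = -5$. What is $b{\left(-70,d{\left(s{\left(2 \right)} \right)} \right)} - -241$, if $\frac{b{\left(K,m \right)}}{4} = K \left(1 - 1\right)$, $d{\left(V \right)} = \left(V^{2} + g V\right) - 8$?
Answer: $241$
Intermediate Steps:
$g = \frac{5}{2}$ ($g = \left(- \frac{1}{2}\right) \left(-5\right) = \frac{5}{2} \approx 2.5$)
$d{\left(V \right)} = -8 + V^{2} + \frac{5 V}{2}$ ($d{\left(V \right)} = \left(V^{2} + \frac{5 V}{2}\right) - 8 = -8 + V^{2} + \frac{5 V}{2}$)
$b{\left(K,m \right)} = 0$ ($b{\left(K,m \right)} = 4 K \left(1 - 1\right) = 4 K 0 = 4 \cdot 0 = 0$)
$b{\left(-70,d{\left(s{\left(2 \right)} \right)} \right)} - -241 = 0 - -241 = 0 + 241 = 241$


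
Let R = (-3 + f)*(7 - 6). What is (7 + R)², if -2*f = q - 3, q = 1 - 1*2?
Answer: 36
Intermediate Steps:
q = -1 (q = 1 - 2 = -1)
f = 2 (f = -(-1 - 3)/2 = -½*(-4) = 2)
R = -1 (R = (-3 + 2)*(7 - 6) = -1*1 = -1)
(7 + R)² = (7 - 1)² = 6² = 36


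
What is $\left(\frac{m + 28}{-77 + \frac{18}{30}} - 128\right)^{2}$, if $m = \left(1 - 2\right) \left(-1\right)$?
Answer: $\frac{2405019681}{145924} \approx 16481.0$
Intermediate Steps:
$m = 1$ ($m = \left(-1\right) \left(-1\right) = 1$)
$\left(\frac{m + 28}{-77 + \frac{18}{30}} - 128\right)^{2} = \left(\frac{1 + 28}{-77 + \frac{18}{30}} - 128\right)^{2} = \left(\frac{29}{-77 + 18 \cdot \frac{1}{30}} - 128\right)^{2} = \left(\frac{29}{-77 + \frac{3}{5}} - 128\right)^{2} = \left(\frac{29}{- \frac{382}{5}} - 128\right)^{2} = \left(29 \left(- \frac{5}{382}\right) - 128\right)^{2} = \left(- \frac{145}{382} - 128\right)^{2} = \left(- \frac{49041}{382}\right)^{2} = \frac{2405019681}{145924}$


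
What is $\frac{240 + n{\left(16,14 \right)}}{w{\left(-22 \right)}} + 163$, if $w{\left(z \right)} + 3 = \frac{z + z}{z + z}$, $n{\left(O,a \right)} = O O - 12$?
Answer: $-79$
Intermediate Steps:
$n{\left(O,a \right)} = -12 + O^{2}$ ($n{\left(O,a \right)} = O^{2} - 12 = -12 + O^{2}$)
$w{\left(z \right)} = -2$ ($w{\left(z \right)} = -3 + \frac{z + z}{z + z} = -3 + \frac{2 z}{2 z} = -3 + 2 z \frac{1}{2 z} = -3 + 1 = -2$)
$\frac{240 + n{\left(16,14 \right)}}{w{\left(-22 \right)}} + 163 = \frac{240 - \left(12 - 16^{2}\right)}{-2} + 163 = \left(240 + \left(-12 + 256\right)\right) \left(- \frac{1}{2}\right) + 163 = \left(240 + 244\right) \left(- \frac{1}{2}\right) + 163 = 484 \left(- \frac{1}{2}\right) + 163 = -242 + 163 = -79$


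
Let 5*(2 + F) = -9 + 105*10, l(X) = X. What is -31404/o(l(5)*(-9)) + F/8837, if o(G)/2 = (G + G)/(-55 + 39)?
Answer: -370019771/132555 ≈ -2791.4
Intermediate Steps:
o(G) = -G/4 (o(G) = 2*((G + G)/(-55 + 39)) = 2*((2*G)/(-16)) = 2*((2*G)*(-1/16)) = 2*(-G/8) = -G/4)
F = 1031/5 (F = -2 + (-9 + 105*10)/5 = -2 + (-9 + 1050)/5 = -2 + (1/5)*1041 = -2 + 1041/5 = 1031/5 ≈ 206.20)
-31404/o(l(5)*(-9)) + F/8837 = -31404/((-5*(-9)/4)) + (1031/5)/8837 = -31404/((-1/4*(-45))) + (1031/5)*(1/8837) = -31404/45/4 + 1031/44185 = -31404*4/45 + 1031/44185 = -41872/15 + 1031/44185 = -370019771/132555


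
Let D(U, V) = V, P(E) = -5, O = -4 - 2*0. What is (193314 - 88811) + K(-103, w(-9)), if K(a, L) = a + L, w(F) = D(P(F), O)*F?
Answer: 104436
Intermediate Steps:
O = -4 (O = -4 + 0 = -4)
w(F) = -4*F
K(a, L) = L + a
(193314 - 88811) + K(-103, w(-9)) = (193314 - 88811) + (-4*(-9) - 103) = 104503 + (36 - 103) = 104503 - 67 = 104436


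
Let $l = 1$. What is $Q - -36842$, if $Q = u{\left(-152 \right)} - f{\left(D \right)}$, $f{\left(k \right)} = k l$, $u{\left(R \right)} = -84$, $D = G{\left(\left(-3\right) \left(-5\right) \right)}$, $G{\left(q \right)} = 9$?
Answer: $36749$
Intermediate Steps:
$D = 9$
$f{\left(k \right)} = k$ ($f{\left(k \right)} = k 1 = k$)
$Q = -93$ ($Q = -84 - 9 = -93$)
$Q - -36842 = -93 - -36842 = -93 + 36842 = 36749$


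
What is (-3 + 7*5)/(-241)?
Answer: -32/241 ≈ -0.13278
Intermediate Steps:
(-3 + 7*5)/(-241) = -(-3 + 35)/241 = -1/241*32 = -32/241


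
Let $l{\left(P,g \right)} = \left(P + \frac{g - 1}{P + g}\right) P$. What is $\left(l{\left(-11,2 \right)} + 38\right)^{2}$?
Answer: $\frac{2079364}{81} \approx 25671.0$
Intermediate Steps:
$l{\left(P,g \right)} = P \left(P + \frac{-1 + g}{P + g}\right)$ ($l{\left(P,g \right)} = \left(P + \frac{-1 + g}{P + g}\right) P = P \left(P + \frac{-1 + g}{P + g}\right)$)
$\left(l{\left(-11,2 \right)} + 38\right)^{2} = \left(- \frac{11 \left(-1 + 2 + \left(-11\right)^{2} - 22\right)}{-11 + 2} + 38\right)^{2} = \left(- \frac{11 \left(-1 + 2 + 121 - 22\right)}{-9} + 38\right)^{2} = \left(\left(-11\right) \left(- \frac{1}{9}\right) 100 + 38\right)^{2} = \left(\frac{1100}{9} + 38\right)^{2} = \left(\frac{1442}{9}\right)^{2} = \frac{2079364}{81}$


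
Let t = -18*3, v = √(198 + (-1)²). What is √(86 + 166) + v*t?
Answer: -54*√199 + 6*√7 ≈ -745.89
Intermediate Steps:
v = √199 (v = √(198 + 1) = √199 ≈ 14.107)
t = -54
√(86 + 166) + v*t = √(86 + 166) + √199*(-54) = √252 - 54*√199 = 6*√7 - 54*√199 = -54*√199 + 6*√7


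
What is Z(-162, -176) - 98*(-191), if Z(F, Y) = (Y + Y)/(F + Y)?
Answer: 3163518/169 ≈ 18719.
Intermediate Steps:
Z(F, Y) = 2*Y/(F + Y) (Z(F, Y) = (2*Y)/(F + Y) = 2*Y/(F + Y))
Z(-162, -176) - 98*(-191) = 2*(-176)/(-162 - 176) - 98*(-191) = 2*(-176)/(-338) + 18718 = 2*(-176)*(-1/338) + 18718 = 176/169 + 18718 = 3163518/169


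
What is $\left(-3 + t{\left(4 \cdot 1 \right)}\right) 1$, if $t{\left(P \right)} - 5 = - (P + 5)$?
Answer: $-7$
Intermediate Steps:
$t{\left(P \right)} = - P$ ($t{\left(P \right)} = 5 - \left(P + 5\right) = 5 - \left(5 + P\right) = - P$)
$\left(-3 + t{\left(4 \cdot 1 \right)}\right) 1 = \left(-3 - 4 \cdot 1\right) 1 = \left(-3 - 4\right) 1 = \left(-7\right) 1 = -7$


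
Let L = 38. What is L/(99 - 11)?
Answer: 19/44 ≈ 0.43182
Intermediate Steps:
L/(99 - 11) = 38/(99 - 11) = 38/88 = 38*(1/88) = 19/44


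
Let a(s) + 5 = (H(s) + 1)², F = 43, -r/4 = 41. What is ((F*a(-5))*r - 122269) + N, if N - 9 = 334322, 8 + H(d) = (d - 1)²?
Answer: -5683410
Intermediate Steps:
r = -164 (r = -4*41 = -164)
H(d) = -8 + (-1 + d)² (H(d) = -8 + (d - 1)² = -8 + (-1 + d)²)
N = 334331 (N = 9 + 334322 = 334331)
a(s) = -5 + (-7 + (-1 + s)²)² (a(s) = -5 + ((-8 + (-1 + s)²) + 1)² = -5 + (-7 + (-1 + s)²)²)
((F*a(-5))*r - 122269) + N = ((43*(-5 + (-7 + (-1 - 5)²)²))*(-164) - 122269) + 334331 = ((43*(-5 + (-7 + (-6)²)²))*(-164) - 122269) + 334331 = ((43*(-5 + (-7 + 36)²))*(-164) - 122269) + 334331 = ((43*(-5 + 29²))*(-164) - 122269) + 334331 = ((43*(-5 + 841))*(-164) - 122269) + 334331 = ((43*836)*(-164) - 122269) + 334331 = (35948*(-164) - 122269) + 334331 = (-5895472 - 122269) + 334331 = -6017741 + 334331 = -5683410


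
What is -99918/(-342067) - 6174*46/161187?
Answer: -27014304534/18378917843 ≈ -1.4699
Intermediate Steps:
-99918/(-342067) - 6174*46/161187 = -99918*(-1/342067) - 284004*1/161187 = 99918/342067 - 94668/53729 = -27014304534/18378917843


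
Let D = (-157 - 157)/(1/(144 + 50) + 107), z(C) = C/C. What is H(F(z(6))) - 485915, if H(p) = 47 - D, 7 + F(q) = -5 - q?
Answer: -10086072896/20759 ≈ -4.8587e+5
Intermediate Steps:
z(C) = 1
F(q) = -12 - q (F(q) = -7 + (-5 - q) = -12 - q)
D = -60916/20759 (D = -314/(1/194 + 107) = -314/20759/194 = -314*194/20759 = -60916/20759 ≈ -2.9344)
H(p) = 1036589/20759 (H(p) = 47 - 1*(-60916/20759) = 47 + 60916/20759 = 1036589/20759)
H(F(z(6))) - 485915 = 1036589/20759 - 485915 = -10086072896/20759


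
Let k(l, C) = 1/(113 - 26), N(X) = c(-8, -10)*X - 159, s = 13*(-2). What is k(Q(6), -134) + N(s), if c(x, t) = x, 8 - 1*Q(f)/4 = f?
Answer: 4264/87 ≈ 49.011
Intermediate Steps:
s = -26
Q(f) = 32 - 4*f
N(X) = -159 - 8*X (N(X) = -8*X - 159 = -159 - 8*X)
k(l, C) = 1/87
k(Q(6), -134) + N(s) = 1/87 + (-159 - 8*(-26)) = 1/87 + (-159 + 208) = 1/87 + 49 = 4264/87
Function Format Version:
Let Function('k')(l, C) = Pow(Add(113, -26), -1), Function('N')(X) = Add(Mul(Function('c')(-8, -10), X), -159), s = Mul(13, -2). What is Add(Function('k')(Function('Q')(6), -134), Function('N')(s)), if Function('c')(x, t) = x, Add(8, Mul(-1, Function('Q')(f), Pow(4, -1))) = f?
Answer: Rational(4264, 87) ≈ 49.011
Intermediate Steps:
s = -26
Function('Q')(f) = Add(32, Mul(-4, f))
Function('N')(X) = Add(-159, Mul(-8, X)) (Function('N')(X) = Add(Mul(-8, X), -159) = Add(-159, Mul(-8, X)))
Function('k')(l, C) = Rational(1, 87) (Function('k')(l, C) = Pow(87, -1) = Rational(1, 87))
Add(Function('k')(Function('Q')(6), -134), Function('N')(s)) = Add(Rational(1, 87), Add(-159, Mul(-8, -26))) = Add(Rational(1, 87), Add(-159, 208)) = Add(Rational(1, 87), 49) = Rational(4264, 87)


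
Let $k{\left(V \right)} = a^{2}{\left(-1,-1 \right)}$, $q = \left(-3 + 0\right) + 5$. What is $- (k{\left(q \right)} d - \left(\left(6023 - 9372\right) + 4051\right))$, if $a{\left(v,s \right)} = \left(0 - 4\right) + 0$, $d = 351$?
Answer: $-4914$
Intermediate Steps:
$a{\left(v,s \right)} = -4$ ($a{\left(v,s \right)} = -4 + 0 = -4$)
$q = 2$ ($q = -3 + 5 = 2$)
$k{\left(V \right)} = 16$ ($k{\left(V \right)} = \left(-4\right)^{2} = 16$)
$- (k{\left(q \right)} d - \left(\left(6023 - 9372\right) + 4051\right)) = - (16 \cdot 351 - \left(\left(6023 - 9372\right) + 4051\right)) = - (5616 - \left(-3349 + 4051\right)) = - (5616 - 702) = \left(-1\right) 4914 = -4914$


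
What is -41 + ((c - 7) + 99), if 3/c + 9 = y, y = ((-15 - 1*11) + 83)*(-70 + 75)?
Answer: 4693/92 ≈ 51.011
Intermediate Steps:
y = 285 (y = ((-15 - 11) + 83)*5 = (-26 + 83)*5 = 57*5 = 285)
c = 1/92 (c = 3/(-9 + 285) = 3/276 = 3*(1/276) = 1/92 ≈ 0.010870)
-41 + ((c - 7) + 99) = -41 + ((1/92 - 7) + 99) = -41 + (-643/92 + 99) = -41 + 8465/92 = 4693/92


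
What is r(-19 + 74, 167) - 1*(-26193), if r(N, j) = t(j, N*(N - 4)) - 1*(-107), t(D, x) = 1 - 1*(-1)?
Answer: 26302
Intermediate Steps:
t(D, x) = 2 (t(D, x) = 1 + 1 = 2)
r(N, j) = 109 (r(N, j) = 2 - 1*(-107) = 2 + 107 = 109)
r(-19 + 74, 167) - 1*(-26193) = 109 - 1*(-26193) = 109 + 26193 = 26302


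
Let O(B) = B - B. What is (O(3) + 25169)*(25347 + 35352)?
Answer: 1527733131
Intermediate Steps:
O(B) = 0
(O(3) + 25169)*(25347 + 35352) = (0 + 25169)*(25347 + 35352) = 25169*60699 = 1527733131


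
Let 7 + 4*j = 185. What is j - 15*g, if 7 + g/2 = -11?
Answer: 1169/2 ≈ 584.50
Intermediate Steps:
j = 89/2 (j = -7/4 + (1/4)*185 = -7/4 + 185/4 = 89/2 ≈ 44.500)
g = -36 (g = -14 + 2*(-11) = -14 - 22 = -36)
j - 15*g = 89/2 - 15*(-36) = 89/2 - 1*(-540) = 89/2 + 540 = 1169/2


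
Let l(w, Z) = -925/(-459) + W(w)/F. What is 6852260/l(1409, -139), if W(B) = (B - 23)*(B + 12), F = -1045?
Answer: -298792797300/82094239 ≈ -3639.6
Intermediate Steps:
W(B) = (-23 + B)*(12 + B)
l(w, Z) = 1093309/479655 - w²/1045 + w/95 (l(w, Z) = -925/(-459) + (-276 + w² - 11*w)/(-1045) = -925*(-1/459) + (-276 + w² - 11*w)*(-1/1045) = 925/459 + (276/1045 - w²/1045 + w/95) = 1093309/479655 - w²/1045 + w/95)
6852260/l(1409, -139) = 6852260/(1093309/479655 - 1/1045*1409² + (1/95)*1409) = 6852260/(1093309/479655 - 1/1045*1985281 + 1409/95) = 6852260/(1093309/479655 - 1985281/1045 + 1409/95) = 6852260/(-82094239/43605) = 6852260*(-43605/82094239) = -298792797300/82094239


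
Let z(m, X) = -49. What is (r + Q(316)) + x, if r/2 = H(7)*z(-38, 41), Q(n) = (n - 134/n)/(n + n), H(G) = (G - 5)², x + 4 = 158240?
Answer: 15761720325/99856 ≈ 1.5784e+5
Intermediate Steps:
x = 158236 (x = -4 + 158240 = 158236)
H(G) = (-5 + G)²
Q(n) = (n - 134/n)/(2*n) (Q(n) = (n - 134/n)/((2*n)) = (n - 134/n)*(1/(2*n)) = (n - 134/n)/(2*n))
r = -392 (r = 2*((-5 + 7)²*(-49)) = 2*(2²*(-49)) = 2*(4*(-49)) = 2*(-196) = -392)
(r + Q(316)) + x = (-392 + (½ - 67/316²)) + 158236 = (-392 + (½ - 67*1/99856)) + 158236 = (-392 + (½ - 67/99856)) + 158236 = (-392 + 49861/99856) + 158236 = -39093691/99856 + 158236 = 15761720325/99856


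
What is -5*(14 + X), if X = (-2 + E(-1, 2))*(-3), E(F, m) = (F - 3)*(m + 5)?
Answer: -520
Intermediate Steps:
E(F, m) = (-3 + F)*(5 + m)
X = 90 (X = (-2 + (-15 - 3*2 + 5*(-1) - 1*2))*(-3) = (-2 + (-15 - 6 - 5 - 2))*(-3) = (-2 - 28)*(-3) = -30*(-3) = 90)
-5*(14 + X) = -5*(14 + 90) = -5*104 = -520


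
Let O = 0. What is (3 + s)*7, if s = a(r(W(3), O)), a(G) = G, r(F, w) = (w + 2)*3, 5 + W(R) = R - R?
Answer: 63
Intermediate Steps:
W(R) = -5 (W(R) = -5 + (R - R) = -5 + 0 = -5)
r(F, w) = 6 + 3*w (r(F, w) = (2 + w)*3 = 6 + 3*w)
s = 6 (s = 6 + 3*0 = 6 + 0 = 6)
(3 + s)*7 = (3 + 6)*7 = 9*7 = 63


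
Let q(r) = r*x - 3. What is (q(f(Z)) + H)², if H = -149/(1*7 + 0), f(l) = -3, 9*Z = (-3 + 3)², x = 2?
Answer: 44944/49 ≈ 917.22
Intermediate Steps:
Z = 0 (Z = (-3 + 3)²/9 = (⅑)*0² = (⅑)*0 = 0)
H = -149/7 (H = -149/(7 + 0) = -149/7 ≈ -21.286)
q(r) = -3 + 2*r (q(r) = r*2 - 3 = 2*r - 3 = -3 + 2*r)
(q(f(Z)) + H)² = ((-3 + 2*(-3)) - 149/7)² = ((-3 - 6) - 149/7)² = (-9 - 149/7)² = (-212/7)² = 44944/49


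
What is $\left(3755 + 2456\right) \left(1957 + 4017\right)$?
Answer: $37104514$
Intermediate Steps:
$\left(3755 + 2456\right) \left(1957 + 4017\right) = 6211 \cdot 5974 = 37104514$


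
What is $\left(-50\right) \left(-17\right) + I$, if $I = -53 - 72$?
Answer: $725$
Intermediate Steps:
$I = -125$ ($I = -53 - 72 = -125$)
$\left(-50\right) \left(-17\right) + I = \left(-50\right) \left(-17\right) - 125 = 850 - 125 = 725$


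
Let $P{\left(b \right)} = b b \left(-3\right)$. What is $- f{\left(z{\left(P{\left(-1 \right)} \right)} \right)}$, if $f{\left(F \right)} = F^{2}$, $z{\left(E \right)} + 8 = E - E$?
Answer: $-64$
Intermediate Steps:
$P{\left(b \right)} = - 3 b^{2}$ ($P{\left(b \right)} = b^{2} \left(-3\right) = - 3 b^{2}$)
$z{\left(E \right)} = -8$ ($z{\left(E \right)} = -8 + \left(E - E\right) = -8 + 0 = -8$)
$- f{\left(z{\left(P{\left(-1 \right)} \right)} \right)} = - \left(-8\right)^{2} = \left(-1\right) 64 = -64$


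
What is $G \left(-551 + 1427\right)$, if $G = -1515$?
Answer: $-1327140$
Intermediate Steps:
$G \left(-551 + 1427\right) = - 1515 \left(-551 + 1427\right) = \left(-1515\right) 876 = -1327140$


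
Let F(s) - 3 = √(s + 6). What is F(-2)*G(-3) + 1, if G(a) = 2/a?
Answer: -7/3 ≈ -2.3333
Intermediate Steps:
F(s) = 3 + √(6 + s) (F(s) = 3 + √(s + 6) = 3 + √(6 + s))
F(-2)*G(-3) + 1 = (3 + √(6 - 2))*(2/(-3)) + 1 = (3 + √4)*(2*(-⅓)) + 1 = (3 + 2)*(-⅔) + 1 = 5*(-⅔) + 1 = -10/3 + 1 = -7/3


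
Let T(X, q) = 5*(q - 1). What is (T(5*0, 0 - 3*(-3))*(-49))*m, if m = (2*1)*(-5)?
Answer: 19600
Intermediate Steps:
m = -10 (m = 2*(-5) = -10)
T(X, q) = -5 + 5*q (T(X, q) = 5*(-1 + q) = -5 + 5*q)
(T(5*0, 0 - 3*(-3))*(-49))*m = ((-5 + 5*(0 - 3*(-3)))*(-49))*(-10) = ((-5 + 5*(0 + 9))*(-49))*(-10) = ((-5 + 5*9)*(-49))*(-10) = ((-5 + 45)*(-49))*(-10) = (40*(-49))*(-10) = -1960*(-10) = 19600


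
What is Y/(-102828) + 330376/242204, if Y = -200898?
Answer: 3442925105/1037723038 ≈ 3.3178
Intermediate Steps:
Y/(-102828) + 330376/242204 = -200898/(-102828) + 330376/242204 = -200898*(-1/102828) + 330376*(1/242204) = 33483/17138 + 82594/60551 = 3442925105/1037723038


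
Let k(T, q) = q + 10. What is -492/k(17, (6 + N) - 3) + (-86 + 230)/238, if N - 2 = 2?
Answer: -3372/119 ≈ -28.336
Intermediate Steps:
N = 4 (N = 2 + 2 = 4)
k(T, q) = 10 + q
-492/k(17, (6 + N) - 3) + (-86 + 230)/238 = -492/(10 + ((6 + 4) - 3)) + (-86 + 230)/238 = -492/(10 + (10 - 3)) + 144*(1/238) = -492/(10 + 7) + 72/119 = -492/17 + 72/119 = -3372/119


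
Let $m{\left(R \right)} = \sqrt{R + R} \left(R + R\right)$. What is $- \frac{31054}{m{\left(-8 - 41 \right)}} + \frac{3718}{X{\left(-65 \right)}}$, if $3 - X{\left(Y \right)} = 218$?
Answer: $- \frac{3718}{215} - \frac{15527 i \sqrt{2}}{686} \approx -17.293 - 32.009 i$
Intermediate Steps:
$X{\left(Y \right)} = -215$ ($X{\left(Y \right)} = 3 - 218 = -215$)
$m{\left(R \right)} = 2 \sqrt{2} R^{\frac{3}{2}}$ ($m{\left(R \right)} = \sqrt{2 R} 2 R = \sqrt{2} \sqrt{R} 2 R = 2 \sqrt{2} R^{\frac{3}{2}}$)
$- \frac{31054}{m{\left(-8 - 41 \right)}} + \frac{3718}{X{\left(-65 \right)}} = - \frac{31054}{2 \sqrt{2} \left(-8 - 41\right)^{\frac{3}{2}}} + \frac{3718}{-215} = - \frac{31054}{2 \sqrt{2} \left(-8 - 41\right)^{\frac{3}{2}}} + 3718 \left(- \frac{1}{215}\right) = - \frac{31054}{2 \sqrt{2} \left(-49\right)^{\frac{3}{2}}} - \frac{3718}{215} = - \frac{31054}{2 \sqrt{2} \left(- 343 i\right)} - \frac{3718}{215} = - \frac{31054}{\left(-686\right) i \sqrt{2}} - \frac{3718}{215} = - 31054 \frac{i \sqrt{2}}{1372} - \frac{3718}{215} = - \frac{15527 i \sqrt{2}}{686} - \frac{3718}{215} = - \frac{3718}{215} - \frac{15527 i \sqrt{2}}{686}$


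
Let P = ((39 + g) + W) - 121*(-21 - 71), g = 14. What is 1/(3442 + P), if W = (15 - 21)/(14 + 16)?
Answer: 5/73134 ≈ 6.8368e-5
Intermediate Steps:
W = -⅕ (W = -6/30 = -6*1/30 = -⅕ ≈ -0.20000)
P = 55924/5 (P = ((39 + 14) - ⅕) - 121*(-21 - 71) = (53 - ⅕) - 121*(-92) = 264/5 + 11132 = 55924/5 ≈ 11185.)
1/(3442 + P) = 1/(3442 + 55924/5) = 1/(73134/5) = 5/73134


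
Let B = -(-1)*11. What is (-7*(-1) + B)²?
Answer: 324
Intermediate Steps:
B = 11 (B = -1*(-11) = 11)
(-7*(-1) + B)² = (-7*(-1) + 11)² = (7 + 11)² = 18² = 324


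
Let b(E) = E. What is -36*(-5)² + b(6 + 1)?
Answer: -893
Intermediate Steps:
-36*(-5)² + b(6 + 1) = -36*(-5)² + (6 + 1) = -36*25 + 7 = -900 + 7 = -893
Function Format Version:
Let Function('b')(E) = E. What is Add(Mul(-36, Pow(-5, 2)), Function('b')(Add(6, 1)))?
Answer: -893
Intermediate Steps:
Add(Mul(-36, Pow(-5, 2)), Function('b')(Add(6, 1))) = Add(Mul(-36, Pow(-5, 2)), Add(6, 1)) = Add(Mul(-36, 25), 7) = Add(-900, 7) = -893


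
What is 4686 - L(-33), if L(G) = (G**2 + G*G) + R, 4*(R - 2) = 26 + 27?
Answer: 9971/4 ≈ 2492.8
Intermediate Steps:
R = 61/4 (R = 2 + (26 + 27)/4 = 2 + (1/4)*53 = 2 + 53/4 = 61/4 ≈ 15.250)
L(G) = 61/4 + 2*G**2 (L(G) = (G**2 + G*G) + 61/4 = (G**2 + G**2) + 61/4 = 2*G**2 + 61/4 = 61/4 + 2*G**2)
4686 - L(-33) = 4686 - (61/4 + 2*(-33)**2) = 4686 - (61/4 + 2*1089) = 4686 - (61/4 + 2178) = 4686 - 1*8773/4 = 4686 - 8773/4 = 9971/4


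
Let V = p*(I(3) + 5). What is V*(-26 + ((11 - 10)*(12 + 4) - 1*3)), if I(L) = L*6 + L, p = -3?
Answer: 1014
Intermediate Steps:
I(L) = 7*L (I(L) = 6*L + L = 7*L)
V = -78 (V = -3*(7*3 + 5) = -3*(21 + 5) = -3*26 = -78)
V*(-26 + ((11 - 10)*(12 + 4) - 1*3)) = -78*(-26 + ((11 - 10)*(12 + 4) - 1*3)) = -78*(-26 + (1*16 - 3)) = -78*(-26 + (16 - 3)) = -78*(-26 + 13) = -78*(-13) = 1014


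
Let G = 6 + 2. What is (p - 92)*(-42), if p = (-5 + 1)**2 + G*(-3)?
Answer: 4200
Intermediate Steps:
G = 8
p = -8 (p = (-5 + 1)**2 + 8*(-3) = (-4)**2 - 24 = 16 - 24 = -8)
(p - 92)*(-42) = (-8 - 92)*(-42) = -100*(-42) = 4200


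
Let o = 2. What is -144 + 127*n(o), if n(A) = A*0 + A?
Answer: 110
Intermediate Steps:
n(A) = A (n(A) = 0 + A = A)
-144 + 127*n(o) = -144 + 127*2 = -144 + 254 = 110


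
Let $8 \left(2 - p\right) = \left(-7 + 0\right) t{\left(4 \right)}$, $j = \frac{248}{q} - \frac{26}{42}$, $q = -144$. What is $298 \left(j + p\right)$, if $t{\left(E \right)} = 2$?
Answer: $\frac{52895}{126} \approx 419.8$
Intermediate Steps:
$j = - \frac{295}{126}$ ($j = \frac{248}{-144} - \frac{26}{42} = 248 \left(- \frac{1}{144}\right) - \frac{13}{21} = - \frac{31}{18} - \frac{13}{21} = - \frac{295}{126} \approx -2.3413$)
$p = \frac{15}{4}$ ($p = 2 - \frac{\left(-7 + 0\right) 2}{8} = 2 - \frac{\left(-7\right) 2}{8} = 2 - - \frac{7}{4} = 2 + \frac{7}{4} = \frac{15}{4} \approx 3.75$)
$298 \left(j + p\right) = 298 \left(- \frac{295}{126} + \frac{15}{4}\right) = 298 \cdot \frac{355}{252} = \frac{52895}{126}$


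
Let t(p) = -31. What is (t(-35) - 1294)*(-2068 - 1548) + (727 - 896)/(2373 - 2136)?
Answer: 1135514231/237 ≈ 4.7912e+6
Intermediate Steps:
(t(-35) - 1294)*(-2068 - 1548) + (727 - 896)/(2373 - 2136) = (-31 - 1294)*(-2068 - 1548) + (727 - 896)/(2373 - 2136) = -1325*(-3616) - 169/237 = 4791200 - 169*1/237 = 4791200 - 169/237 = 1135514231/237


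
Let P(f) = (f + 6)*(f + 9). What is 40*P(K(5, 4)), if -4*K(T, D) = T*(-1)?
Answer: 5945/2 ≈ 2972.5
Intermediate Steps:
K(T, D) = T/4 (K(T, D) = -T*(-1)/4 = -(-1)*T/4 = T/4)
P(f) = (6 + f)*(9 + f)
40*P(K(5, 4)) = 40*(54 + ((¼)*5)² + 15*((¼)*5)) = 40*(54 + (5/4)² + 15*(5/4)) = 40*(54 + 25/16 + 75/4) = 40*(1189/16) = 5945/2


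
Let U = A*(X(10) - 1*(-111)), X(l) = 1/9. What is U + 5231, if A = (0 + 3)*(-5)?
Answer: 10693/3 ≈ 3564.3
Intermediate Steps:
A = -15 (A = 3*(-5) = -15)
X(l) = ⅑
U = -5000/3 (U = -15*(⅑ - 1*(-111)) = -15*(⅑ + 111) = -15*1000/9 = -5000/3 ≈ -1666.7)
U + 5231 = -5000/3 + 5231 = 10693/3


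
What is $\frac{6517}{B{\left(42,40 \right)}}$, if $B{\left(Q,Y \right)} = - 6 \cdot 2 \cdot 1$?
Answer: $- \frac{6517}{12} \approx -543.08$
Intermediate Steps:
$B{\left(Q,Y \right)} = -12$ ($B{\left(Q,Y \right)} = \left(-6\right) 2 = -12$)
$\frac{6517}{B{\left(42,40 \right)}} = \frac{6517}{-12} = 6517 \left(- \frac{1}{12}\right) = - \frac{6517}{12}$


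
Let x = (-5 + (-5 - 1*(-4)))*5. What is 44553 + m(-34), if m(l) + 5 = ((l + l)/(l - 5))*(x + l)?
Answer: 1733020/39 ≈ 44436.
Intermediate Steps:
x = -30 (x = (-5 + (-5 + 4))*5 = (-5 - 1)*5 = -6*5 = -30)
m(l) = -5 + 2*l*(-30 + l)/(-5 + l) (m(l) = -5 + ((l + l)/(l - 5))*(-30 + l) = -5 + ((2*l)/(-5 + l))*(-30 + l) = -5 + (2*l/(-5 + l))*(-30 + l) = -5 + 2*l*(-30 + l)/(-5 + l))
44553 + m(-34) = 44553 + (25 - 65*(-34) + 2*(-34)**2)/(-5 - 34) = 44553 + (25 + 2210 + 2*1156)/(-39) = 44553 - (25 + 2210 + 2312)/39 = 44553 - 1/39*4547 = 44553 - 4547/39 = 1733020/39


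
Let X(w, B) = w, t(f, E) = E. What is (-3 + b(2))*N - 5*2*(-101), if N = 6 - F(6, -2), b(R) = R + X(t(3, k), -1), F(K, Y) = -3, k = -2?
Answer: 983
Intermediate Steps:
b(R) = -2 + R (b(R) = R - 2 = -2 + R)
N = 9 (N = 6 - 1*(-3) = 6 + 3 = 9)
(-3 + b(2))*N - 5*2*(-101) = (-3 + (-2 + 2))*9 - 5*2*(-101) = (-3 + 0)*9 - 10*(-101) = -3*9 + 1010 = -27 + 1010 = 983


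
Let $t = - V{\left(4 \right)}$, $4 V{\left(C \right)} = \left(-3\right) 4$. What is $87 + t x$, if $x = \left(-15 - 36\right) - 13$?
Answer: $-105$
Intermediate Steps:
$V{\left(C \right)} = -3$ ($V{\left(C \right)} = \frac{\left(-3\right) 4}{4} = \frac{1}{4} \left(-12\right) = -3$)
$t = 3$ ($t = \left(-1\right) \left(-3\right) = 3$)
$x = -64$ ($x = -51 - 13 = -64$)
$87 + t x = 87 + 3 \left(-64\right) = 87 - 192 = -105$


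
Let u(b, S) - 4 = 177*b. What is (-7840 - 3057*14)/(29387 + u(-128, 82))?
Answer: -50638/6735 ≈ -7.5186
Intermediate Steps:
u(b, S) = 4 + 177*b
(-7840 - 3057*14)/(29387 + u(-128, 82)) = (-7840 - 3057*14)/(29387 + (4 + 177*(-128))) = (-7840 - 42798)/(29387 + (4 - 22656)) = -50638/(29387 - 22652) = -50638/6735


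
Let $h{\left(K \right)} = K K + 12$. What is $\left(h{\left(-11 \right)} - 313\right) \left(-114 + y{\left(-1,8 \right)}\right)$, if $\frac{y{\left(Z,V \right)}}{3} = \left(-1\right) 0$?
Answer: $20520$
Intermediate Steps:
$h{\left(K \right)} = 12 + K^{2}$ ($h{\left(K \right)} = K^{2} + 12 = 12 + K^{2}$)
$y{\left(Z,V \right)} = 0$ ($y{\left(Z,V \right)} = 3 \left(\left(-1\right) 0\right) = 3 \cdot 0 = 0$)
$\left(h{\left(-11 \right)} - 313\right) \left(-114 + y{\left(-1,8 \right)}\right) = \left(\left(12 + \left(-11\right)^{2}\right) - 313\right) \left(-114 + 0\right) = \left(\left(12 + 121\right) - 313\right) \left(-114\right) = \left(133 - 313\right) \left(-114\right) = \left(-180\right) \left(-114\right) = 20520$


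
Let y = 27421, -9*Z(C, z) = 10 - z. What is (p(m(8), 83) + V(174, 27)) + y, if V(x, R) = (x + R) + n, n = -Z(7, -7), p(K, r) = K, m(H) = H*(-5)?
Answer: 248255/9 ≈ 27584.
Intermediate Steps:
m(H) = -5*H
Z(C, z) = -10/9 + z/9 (Z(C, z) = -(10 - z)/9 = -10/9 + z/9)
n = 17/9 (n = -(-10/9 + (1/9)*(-7)) = -(-10/9 - 7/9) = -1*(-17/9) = 17/9 ≈ 1.8889)
V(x, R) = 17/9 + R + x (V(x, R) = (x + R) + 17/9 = (R + x) + 17/9 = 17/9 + R + x)
(p(m(8), 83) + V(174, 27)) + y = (-5*8 + (17/9 + 27 + 174)) + 27421 = (-40 + 1826/9) + 27421 = 1466/9 + 27421 = 248255/9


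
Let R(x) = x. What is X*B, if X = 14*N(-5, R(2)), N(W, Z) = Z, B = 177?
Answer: 4956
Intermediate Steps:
X = 28 (X = 14*2 = 28)
X*B = 28*177 = 4956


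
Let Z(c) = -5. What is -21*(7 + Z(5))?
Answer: -42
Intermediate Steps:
-21*(7 + Z(5)) = -21*(7 - 5) = -21*2 = -42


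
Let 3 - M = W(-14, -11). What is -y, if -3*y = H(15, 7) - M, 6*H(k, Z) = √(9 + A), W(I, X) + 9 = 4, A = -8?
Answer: -47/18 ≈ -2.6111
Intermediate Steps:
W(I, X) = -5 (W(I, X) = -9 + 4 = -5)
M = 8 (M = 3 - 1*(-5) = 3 + 5 = 8)
H(k, Z) = ⅙ (H(k, Z) = √(9 - 8)/6 = √1/6 = (⅙)*1 = ⅙)
y = 47/18 (y = -(⅙ - 1*8)/3 = -(⅙ - 8)/3 = -⅓*(-47/6) = 47/18 ≈ 2.6111)
-y = -1*47/18 = -47/18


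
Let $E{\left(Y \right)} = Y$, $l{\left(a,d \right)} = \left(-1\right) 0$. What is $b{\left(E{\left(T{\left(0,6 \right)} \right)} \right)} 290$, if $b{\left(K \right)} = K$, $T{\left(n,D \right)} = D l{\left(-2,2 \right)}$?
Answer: $0$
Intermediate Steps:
$l{\left(a,d \right)} = 0$
$T{\left(n,D \right)} = 0$ ($T{\left(n,D \right)} = D 0 = 0$)
$b{\left(E{\left(T{\left(0,6 \right)} \right)} \right)} 290 = 0 \cdot 290 = 0$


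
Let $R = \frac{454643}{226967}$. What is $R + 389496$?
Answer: $\frac{88403193275}{226967} \approx 3.895 \cdot 10^{5}$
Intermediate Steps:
$R = \frac{454643}{226967}$ ($R = 454643 \cdot \frac{1}{226967} = \frac{454643}{226967} \approx 2.0031$)
$R + 389496 = \frac{454643}{226967} + 389496 = \frac{88403193275}{226967}$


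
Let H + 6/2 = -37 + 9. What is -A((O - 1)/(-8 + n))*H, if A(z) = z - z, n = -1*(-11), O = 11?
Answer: 0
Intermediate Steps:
n = 11
A(z) = 0
H = -31 (H = -3 + (-37 + 9) = -3 - 28 = -31)
-A((O - 1)/(-8 + n))*H = -0*(-31) = -1*0 = 0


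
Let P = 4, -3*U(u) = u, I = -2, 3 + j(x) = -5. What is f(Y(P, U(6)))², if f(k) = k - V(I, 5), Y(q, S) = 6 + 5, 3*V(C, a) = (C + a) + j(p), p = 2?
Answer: 1444/9 ≈ 160.44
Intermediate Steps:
j(x) = -8 (j(x) = -3 - 5 = -8)
V(C, a) = -8/3 + C/3 + a/3 (V(C, a) = ((C + a) - 8)/3 = (-8 + C + a)/3 = -8/3 + C/3 + a/3)
U(u) = -u/3
Y(q, S) = 11
f(k) = 5/3 + k (f(k) = k - (-8/3 + (⅓)*(-2) + (⅓)*5) = k - (-8/3 - ⅔ + 5/3) = k - 1*(-5/3) = k + 5/3 = 5/3 + k)
f(Y(P, U(6)))² = (5/3 + 11)² = (38/3)² = 1444/9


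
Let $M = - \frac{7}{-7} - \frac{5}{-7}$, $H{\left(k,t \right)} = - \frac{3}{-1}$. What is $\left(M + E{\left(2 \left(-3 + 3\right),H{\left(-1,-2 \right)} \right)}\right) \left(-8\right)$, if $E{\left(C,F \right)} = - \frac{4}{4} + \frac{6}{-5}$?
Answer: $\frac{136}{35} \approx 3.8857$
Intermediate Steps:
$H{\left(k,t \right)} = 3$ ($H{\left(k,t \right)} = \left(-3\right) \left(-1\right) = 3$)
$M = \frac{12}{7}$ ($M = \left(-7\right) \left(- \frac{1}{7}\right) - - \frac{5}{7} = 1 + \frac{5}{7} = \frac{12}{7} \approx 1.7143$)
$E{\left(C,F \right)} = - \frac{11}{5}$ ($E{\left(C,F \right)} = \left(-4\right) \frac{1}{4} + 6 \left(- \frac{1}{5}\right) = -1 - \frac{6}{5} = - \frac{11}{5}$)
$\left(M + E{\left(2 \left(-3 + 3\right),H{\left(-1,-2 \right)} \right)}\right) \left(-8\right) = \left(\frac{12}{7} - \frac{11}{5}\right) \left(-8\right) = \left(- \frac{17}{35}\right) \left(-8\right) = \frac{136}{35}$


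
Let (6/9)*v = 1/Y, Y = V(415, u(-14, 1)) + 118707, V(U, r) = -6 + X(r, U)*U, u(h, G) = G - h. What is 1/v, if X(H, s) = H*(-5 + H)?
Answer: 120634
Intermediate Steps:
V(U, r) = -6 + U*r*(-5 + r) (V(U, r) = -6 + (r*(-5 + r))*U = -6 + U*r*(-5 + r))
Y = 180951 (Y = (-6 + 415*(1 - 1*(-14))*(-5 + (1 - 1*(-14)))) + 118707 = (-6 + 415*(1 + 14)*(-5 + (1 + 14))) + 118707 = (-6 + 415*15*(-5 + 15)) + 118707 = (-6 + 415*15*10) + 118707 = (-6 + 62250) + 118707 = 62244 + 118707 = 180951)
v = 1/120634 (v = (3/2)/180951 = (3/2)*(1/180951) = 1/120634 ≈ 8.2895e-6)
1/v = 1/(1/120634) = 120634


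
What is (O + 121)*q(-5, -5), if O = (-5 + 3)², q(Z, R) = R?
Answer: -625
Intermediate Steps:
O = 4 (O = (-2)² = 4)
(O + 121)*q(-5, -5) = (4 + 121)*(-5) = 125*(-5) = -625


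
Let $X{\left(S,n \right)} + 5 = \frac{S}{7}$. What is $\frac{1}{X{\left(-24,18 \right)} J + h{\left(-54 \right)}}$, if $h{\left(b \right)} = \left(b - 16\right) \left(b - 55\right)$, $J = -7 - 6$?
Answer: $\frac{7}{54177} \approx 0.00012921$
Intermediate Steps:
$X{\left(S,n \right)} = -5 + \frac{S}{7}$
$J = -13$ ($J = -7 - 6 = -13$)
$h{\left(b \right)} = \left(-55 + b\right) \left(-16 + b\right)$ ($h{\left(b \right)} = \left(-16 + b\right) \left(-55 + b\right) = \left(-55 + b\right) \left(-16 + b\right)$)
$\frac{1}{X{\left(-24,18 \right)} J + h{\left(-54 \right)}} = \frac{1}{\left(-5 + \frac{1}{7} \left(-24\right)\right) \left(-13\right) + \left(880 + \left(-54\right)^{2} - -3834\right)} = \frac{1}{\left(-5 - \frac{24}{7}\right) \left(-13\right) + \left(880 + 2916 + 3834\right)} = \frac{1}{\left(- \frac{59}{7}\right) \left(-13\right) + 7630} = \frac{1}{\frac{767}{7} + 7630} = \frac{1}{\frac{54177}{7}} = \frac{7}{54177}$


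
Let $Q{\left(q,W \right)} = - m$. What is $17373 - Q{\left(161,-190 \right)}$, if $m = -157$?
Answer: $17216$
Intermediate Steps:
$Q{\left(q,W \right)} = 157$ ($Q{\left(q,W \right)} = \left(-1\right) \left(-157\right) = 157$)
$17373 - Q{\left(161,-190 \right)} = 17373 - 157 = 17216$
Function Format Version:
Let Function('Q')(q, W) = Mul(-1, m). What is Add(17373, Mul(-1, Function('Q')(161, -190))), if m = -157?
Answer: 17216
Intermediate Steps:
Function('Q')(q, W) = 157 (Function('Q')(q, W) = Mul(-1, -157) = 157)
Add(17373, Mul(-1, Function('Q')(161, -190))) = Add(17373, Mul(-1, 157)) = Add(17373, -157) = 17216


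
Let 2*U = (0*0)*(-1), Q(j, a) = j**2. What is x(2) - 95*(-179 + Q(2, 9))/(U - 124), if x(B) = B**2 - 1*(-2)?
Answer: -15881/124 ≈ -128.07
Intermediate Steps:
U = 0 (U = ((0*0)*(-1))/2 = (0*(-1))/2 = (1/2)*0 = 0)
x(B) = 2 + B**2 (x(B) = B**2 + 2 = 2 + B**2)
x(2) - 95*(-179 + Q(2, 9))/(U - 124) = (2 + 2**2) - 95*(-179 + 2**2)/(0 - 124) = (2 + 4) - 95*(-179 + 4)/(-124) = 6 - (-16625)*(-1)/124 = 6 - 95*175/124 = 6 - 16625/124 = -15881/124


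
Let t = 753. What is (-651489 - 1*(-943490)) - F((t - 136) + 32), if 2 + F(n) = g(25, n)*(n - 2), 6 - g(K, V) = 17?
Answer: 299120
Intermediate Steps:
g(K, V) = -11 (g(K, V) = 6 - 1*17 = 6 - 17 = -11)
F(n) = 20 - 11*n (F(n) = -2 - 11*(n - 2) = -2 - 11*(-2 + n) = -2 + (22 - 11*n) = 20 - 11*n)
(-651489 - 1*(-943490)) - F((t - 136) + 32) = (-651489 - 1*(-943490)) - (20 - 11*((753 - 136) + 32)) = (-651489 + 943490) - (20 - 11*(617 + 32)) = 292001 - (20 - 11*649) = 292001 - (20 - 7139) = 292001 - 1*(-7119) = 292001 + 7119 = 299120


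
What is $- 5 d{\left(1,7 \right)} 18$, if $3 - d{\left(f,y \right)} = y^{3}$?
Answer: $30600$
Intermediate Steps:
$d{\left(f,y \right)} = 3 - y^{3}$
$- 5 d{\left(1,7 \right)} 18 = - 5 \left(3 - 7^{3}\right) 18 = - 5 \left(3 - 343\right) 18 = \left(-5\right) \left(-340\right) 18 = 1700 \cdot 18 = 30600$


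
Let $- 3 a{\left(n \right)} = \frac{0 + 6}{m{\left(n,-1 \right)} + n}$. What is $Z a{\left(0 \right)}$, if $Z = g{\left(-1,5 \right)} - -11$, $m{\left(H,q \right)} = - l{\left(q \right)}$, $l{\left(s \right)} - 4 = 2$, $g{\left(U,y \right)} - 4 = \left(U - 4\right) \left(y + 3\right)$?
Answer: $- \frac{25}{3} \approx -8.3333$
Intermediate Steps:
$g{\left(U,y \right)} = 4 + \left(-4 + U\right) \left(3 + y\right)$ ($g{\left(U,y \right)} = 4 + \left(U - 4\right) \left(y + 3\right) = 4 + \left(-4 + U\right) \left(3 + y\right)$)
$l{\left(s \right)} = 6$ ($l{\left(s \right)} = 4 + 2 = 6$)
$m{\left(H,q \right)} = -6$ ($m{\left(H,q \right)} = \left(-1\right) 6 = -6$)
$a{\left(n \right)} = - \frac{2}{-6 + n}$ ($a{\left(n \right)} = - \frac{\left(0 + 6\right) \frac{1}{-6 + n}}{3} = - \frac{6 \frac{1}{-6 + n}}{3} = - \frac{2}{-6 + n}$)
$Z = -25$ ($Z = \left(-8 - 20 + 3 \left(-1\right) - 5\right) - -11 = \left(-8 - 20 - 3 - 5\right) + 11 = -36 + 11 = -25$)
$Z a{\left(0 \right)} = - 25 \left(- \frac{2}{-6 + 0}\right) = - 25 \left(- \frac{2}{-6}\right) = - 25 \left(\left(-2\right) \left(- \frac{1}{6}\right)\right) = \left(-25\right) \frac{1}{3} = - \frac{25}{3}$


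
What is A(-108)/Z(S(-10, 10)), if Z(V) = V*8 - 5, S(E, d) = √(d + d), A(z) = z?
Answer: -108/251 - 1728*√5/1255 ≈ -3.5091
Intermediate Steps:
S(E, d) = √2*√d (S(E, d) = √(2*d) = √2*√d)
Z(V) = -5 + 8*V (Z(V) = 8*V - 5 = -5 + 8*V)
A(-108)/Z(S(-10, 10)) = -108/(-5 + 8*(√2*√10)) = -108/(-5 + 8*(2*√5)) = -108/(-5 + 16*√5)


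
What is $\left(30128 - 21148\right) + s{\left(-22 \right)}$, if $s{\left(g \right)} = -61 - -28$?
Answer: $8947$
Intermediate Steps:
$s{\left(g \right)} = -33$ ($s{\left(g \right)} = -61 + 28 = -33$)
$\left(30128 - 21148\right) + s{\left(-22 \right)} = \left(30128 - 21148\right) - 33 = 8980 - 33 = 8947$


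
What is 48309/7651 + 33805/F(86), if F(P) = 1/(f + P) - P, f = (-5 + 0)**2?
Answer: -5649631740/14605759 ≈ -386.81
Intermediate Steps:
f = 25 (f = (-5)**2 = 25)
F(P) = 1/(25 + P) - P
48309/7651 + 33805/F(86) = 48309/7651 + 33805/(((1 - 1*86**2 - 25*86)/(25 + 86))) = 48309*(1/7651) + 33805/(((1 - 1*7396 - 2150)/111)) = 48309/7651 + 33805/(((1 - 7396 - 2150)/111)) = 48309/7651 + 33805/(((1/111)*(-9545))) = 48309/7651 + 33805/(-9545/111) = 48309/7651 + 33805*(-111/9545) = 48309/7651 - 750471/1909 = -5649631740/14605759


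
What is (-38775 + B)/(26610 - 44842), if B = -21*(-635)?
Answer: 60/43 ≈ 1.3953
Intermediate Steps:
B = 13335
(-38775 + B)/(26610 - 44842) = (-38775 + 13335)/(26610 - 44842) = -25440/(-18232) = -25440*(-1/18232) = 60/43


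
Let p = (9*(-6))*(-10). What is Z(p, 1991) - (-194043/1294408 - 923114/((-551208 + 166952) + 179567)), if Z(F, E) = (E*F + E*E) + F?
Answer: 1335288960248893347/264951079112 ≈ 5.0398e+6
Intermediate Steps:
p = 540 (p = -54*(-10) = 540)
Z(F, E) = F + E² + E*F (Z(F, E) = (E*F + E²) + F = (E² + E*F) + F = F + E² + E*F)
Z(p, 1991) - (-194043/1294408 - 923114/((-551208 + 166952) + 179567)) = (540 + 1991² + 1991*540) - (-194043/1294408 - 923114/((-551208 + 166952) + 179567)) = (540 + 3964081 + 1075140) - (-194043*1/1294408 - 923114/(-384256 + 179567)) = 5039761 - (-194043/1294408 - 923114/(-204689)) = 5039761 - (-194043/1294408 - 923114*(-1/204689)) = 5039761 - (-194043/1294408 + 923114/204689) = 5039761 - 1*1155167678885/264951079112 = 5039761 - 1155167678885/264951079112 = 1335288960248893347/264951079112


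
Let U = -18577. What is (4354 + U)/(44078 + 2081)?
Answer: -14223/46159 ≈ -0.30813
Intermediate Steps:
(4354 + U)/(44078 + 2081) = (4354 - 18577)/(44078 + 2081) = -14223/46159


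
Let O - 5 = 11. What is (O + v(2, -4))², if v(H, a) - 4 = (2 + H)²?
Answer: 1296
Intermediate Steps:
O = 16 (O = 5 + 11 = 16)
v(H, a) = 4 + (2 + H)²
(O + v(2, -4))² = (16 + (4 + (2 + 2)²))² = (16 + (4 + 4²))² = (16 + (4 + 16))² = (16 + 20)² = 36² = 1296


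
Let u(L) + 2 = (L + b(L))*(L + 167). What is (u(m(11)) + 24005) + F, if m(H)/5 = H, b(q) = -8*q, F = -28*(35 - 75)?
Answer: -60347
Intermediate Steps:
F = 1120 (F = -28*(-40) = 1120)
m(H) = 5*H
u(L) = -2 - 7*L*(167 + L) (u(L) = -2 + (L - 8*L)*(L + 167) = -2 + (-7*L)*(167 + L) = -2 - 7*L*(167 + L))
(u(m(11)) + 24005) + F = ((-2 - 5845*11 - 7*(5*11)²) + 24005) + 1120 = ((-2 - 1169*55 - 7*55²) + 24005) + 1120 = ((-2 - 64295 - 7*3025) + 24005) + 1120 = ((-2 - 64295 - 21175) + 24005) + 1120 = (-85472 + 24005) + 1120 = -61467 + 1120 = -60347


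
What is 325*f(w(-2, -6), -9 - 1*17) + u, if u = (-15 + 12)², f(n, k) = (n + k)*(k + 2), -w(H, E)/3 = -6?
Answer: 62409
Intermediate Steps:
w(H, E) = 18 (w(H, E) = -3*(-6) = 18)
f(n, k) = (2 + k)*(k + n) (f(n, k) = (k + n)*(2 + k) = (2 + k)*(k + n))
u = 9 (u = (-3)² = 9)
325*f(w(-2, -6), -9 - 1*17) + u = 325*((-9 - 1*17)² + 2*(-9 - 1*17) + 2*18 + (-9 - 1*17)*18) + 9 = 325*((-9 - 17)² + 2*(-9 - 17) + 36 + (-9 - 17)*18) + 9 = 325*((-26)² + 2*(-26) + 36 - 26*18) + 9 = 325*(676 - 52 + 36 - 468) + 9 = 325*192 + 9 = 62400 + 9 = 62409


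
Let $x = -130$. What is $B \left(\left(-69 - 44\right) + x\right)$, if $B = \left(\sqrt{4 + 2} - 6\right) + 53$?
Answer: $-11421 - 243 \sqrt{6} \approx -12016.0$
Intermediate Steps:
$B = 47 + \sqrt{6}$ ($B = \left(\sqrt{6} - 6\right) + 53 = \left(-6 + \sqrt{6}\right) + 53 = 47 + \sqrt{6} \approx 49.449$)
$B \left(\left(-69 - 44\right) + x\right) = \left(47 + \sqrt{6}\right) \left(\left(-69 - 44\right) - 130\right) = \left(47 + \sqrt{6}\right) \left(-113 - 130\right) = \left(47 + \sqrt{6}\right) \left(-243\right) = -11421 - 243 \sqrt{6}$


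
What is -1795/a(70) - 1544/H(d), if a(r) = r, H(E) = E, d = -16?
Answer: 496/7 ≈ 70.857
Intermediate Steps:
-1795/a(70) - 1544/H(d) = -1795/70 - 1544/(-16) = -1795*1/70 - 1544*(-1/16) = -359/14 + 193/2 = 496/7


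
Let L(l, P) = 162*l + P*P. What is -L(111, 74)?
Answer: -23458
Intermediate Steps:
L(l, P) = P² + 162*l (L(l, P) = 162*l + P² = P² + 162*l)
-L(111, 74) = -(74² + 162*111) = -(5476 + 17982) = -1*23458 = -23458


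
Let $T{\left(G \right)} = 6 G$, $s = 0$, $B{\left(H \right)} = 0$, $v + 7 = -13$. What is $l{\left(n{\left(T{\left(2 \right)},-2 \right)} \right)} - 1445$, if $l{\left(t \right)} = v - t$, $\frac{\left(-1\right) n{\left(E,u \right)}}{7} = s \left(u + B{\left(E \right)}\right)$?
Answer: $-1465$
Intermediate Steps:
$v = -20$ ($v = -7 - 13 = -20$)
$n{\left(E,u \right)} = 0$ ($n{\left(E,u \right)} = - 7 \cdot 0 \left(u + 0\right) = - 7 \cdot 0 u = \left(-7\right) 0 = 0$)
$l{\left(t \right)} = -20 - t$
$l{\left(n{\left(T{\left(2 \right)},-2 \right)} \right)} - 1445 = \left(-20 - 0\right) - 1445 = \left(-20 + 0\right) - 1445 = -20 - 1445 = -1465$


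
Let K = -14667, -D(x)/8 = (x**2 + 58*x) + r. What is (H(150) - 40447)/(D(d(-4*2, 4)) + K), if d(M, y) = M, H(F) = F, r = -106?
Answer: 40297/10619 ≈ 3.7948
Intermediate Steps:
D(x) = 848 - 464*x - 8*x**2 (D(x) = -8*((x**2 + 58*x) - 106) = -8*(-106 + x**2 + 58*x) = 848 - 464*x - 8*x**2)
(H(150) - 40447)/(D(d(-4*2, 4)) + K) = (150 - 40447)/((848 - (-1856)*2 - 8*(-4*2)**2) - 14667) = -40297/((848 - 464*(-8) - 8*(-8)**2) - 14667) = -40297/((848 + 3712 - 8*64) - 14667) = -40297/((848 + 3712 - 512) - 14667) = -40297/(4048 - 14667) = -40297/(-10619) = -40297*(-1/10619) = 40297/10619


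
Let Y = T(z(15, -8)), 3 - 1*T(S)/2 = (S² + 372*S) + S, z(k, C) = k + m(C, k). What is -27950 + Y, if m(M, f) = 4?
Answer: -42840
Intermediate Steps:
z(k, C) = 4 + k (z(k, C) = k + 4 = 4 + k)
T(S) = 6 - 746*S - 2*S² (T(S) = 6 - 2*((S² + 372*S) + S) = 6 - 2*(S² + 373*S) = 6 + (-746*S - 2*S²) = 6 - 746*S - 2*S²)
Y = -14890 (Y = 6 - 746*(4 + 15) - 2*(4 + 15)² = 6 - 746*19 - 2*19² = 6 - 14174 - 2*361 = 6 - 14174 - 722 = -14890)
-27950 + Y = -27950 - 14890 = -42840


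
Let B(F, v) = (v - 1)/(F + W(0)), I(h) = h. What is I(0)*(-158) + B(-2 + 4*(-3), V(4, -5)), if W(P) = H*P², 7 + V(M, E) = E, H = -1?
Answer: 13/14 ≈ 0.92857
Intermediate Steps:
V(M, E) = -7 + E
W(P) = -P²
B(F, v) = (-1 + v)/F (B(F, v) = (v - 1)/(F - 1*0²) = (-1 + v)/(F - 1*0) = (-1 + v)/(F + 0) = (-1 + v)/F)
I(0)*(-158) + B(-2 + 4*(-3), V(4, -5)) = 0*(-158) + (-1 + (-7 - 5))/(-2 + 4*(-3)) = 0 + (-1 - 12)/(-2 - 12) = 0 - 13/(-14) = 0 - 1/14*(-13) = 0 + 13/14 = 13/14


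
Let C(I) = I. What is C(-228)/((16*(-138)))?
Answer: 19/184 ≈ 0.10326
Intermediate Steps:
C(-228)/((16*(-138))) = -228/(16*(-138)) = -228/(-2208) = -228*(-1/2208) = 19/184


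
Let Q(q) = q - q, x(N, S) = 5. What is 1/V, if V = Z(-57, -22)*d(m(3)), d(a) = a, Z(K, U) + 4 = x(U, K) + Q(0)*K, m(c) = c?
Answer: ⅓ ≈ 0.33333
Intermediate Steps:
Q(q) = 0
Z(K, U) = 1 (Z(K, U) = -4 + (5 + 0*K) = -4 + (5 + 0) = -4 + 5 = 1)
V = 3 (V = 1*3 = 3)
1/V = 1/3 = ⅓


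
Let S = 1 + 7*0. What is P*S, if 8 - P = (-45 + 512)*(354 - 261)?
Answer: -43423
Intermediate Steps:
S = 1 (S = 1 + 0 = 1)
P = -43423 (P = 8 - (-45 + 512)*(354 - 261) = 8 - 467*93 = 8 - 1*43431 = 8 - 43431 = -43423)
P*S = -43423*1 = -43423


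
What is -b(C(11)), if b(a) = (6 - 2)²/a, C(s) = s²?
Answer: -16/121 ≈ -0.13223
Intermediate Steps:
b(a) = 16/a (b(a) = 4²/a = 16/a)
-b(C(11)) = -16/(11²) = -16/121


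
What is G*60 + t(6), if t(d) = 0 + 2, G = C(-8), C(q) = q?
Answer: -478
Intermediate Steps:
G = -8
t(d) = 2
G*60 + t(6) = -8*60 + 2 = -480 + 2 = -478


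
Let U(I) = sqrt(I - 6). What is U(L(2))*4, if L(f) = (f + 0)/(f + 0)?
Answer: 4*I*sqrt(5) ≈ 8.9443*I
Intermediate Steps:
L(f) = 1 (L(f) = f/f = 1)
U(I) = sqrt(-6 + I)
U(L(2))*4 = sqrt(-6 + 1)*4 = sqrt(-5)*4 = (I*sqrt(5))*4 = 4*I*sqrt(5)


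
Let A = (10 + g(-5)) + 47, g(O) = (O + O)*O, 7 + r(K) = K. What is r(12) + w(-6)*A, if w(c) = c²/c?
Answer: -637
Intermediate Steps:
r(K) = -7 + K
g(O) = 2*O² (g(O) = (2*O)*O = 2*O²)
w(c) = c
A = 107 (A = (10 + 2*(-5)²) + 47 = (10 + 2*25) + 47 = (10 + 50) + 47 = 60 + 47 = 107)
r(12) + w(-6)*A = (-7 + 12) - 6*107 = 5 - 642 = -637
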